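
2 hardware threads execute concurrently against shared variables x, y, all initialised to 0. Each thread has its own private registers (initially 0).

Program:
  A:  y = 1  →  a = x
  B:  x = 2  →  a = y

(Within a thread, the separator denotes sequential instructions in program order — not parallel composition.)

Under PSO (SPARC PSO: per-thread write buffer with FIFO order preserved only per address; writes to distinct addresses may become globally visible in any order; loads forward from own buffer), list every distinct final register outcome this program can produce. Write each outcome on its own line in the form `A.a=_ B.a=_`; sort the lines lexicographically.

A.a=0 B.a=0
A.a=0 B.a=1
A.a=2 B.a=0
A.a=2 B.a=1

outcome vector order: (A.a,B.a)
|PSO outcomes| = 4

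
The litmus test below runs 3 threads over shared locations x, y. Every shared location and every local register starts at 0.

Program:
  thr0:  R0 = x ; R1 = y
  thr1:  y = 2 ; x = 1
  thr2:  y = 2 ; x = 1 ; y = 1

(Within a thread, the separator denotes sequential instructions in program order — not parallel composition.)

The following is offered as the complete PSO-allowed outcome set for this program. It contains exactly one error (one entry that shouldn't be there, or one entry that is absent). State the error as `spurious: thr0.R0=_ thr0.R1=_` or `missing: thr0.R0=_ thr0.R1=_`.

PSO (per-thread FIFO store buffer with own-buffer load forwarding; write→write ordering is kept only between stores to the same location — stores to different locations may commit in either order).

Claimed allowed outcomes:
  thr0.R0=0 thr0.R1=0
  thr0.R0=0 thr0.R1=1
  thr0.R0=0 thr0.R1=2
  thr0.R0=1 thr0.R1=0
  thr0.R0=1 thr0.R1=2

outcome vector order: (thr0.R0,thr0.R1)
[PSO] allowed = {00 01 02 10 11 12}
PSO∖claimed = {11}

missing: thr0.R0=1 thr0.R1=1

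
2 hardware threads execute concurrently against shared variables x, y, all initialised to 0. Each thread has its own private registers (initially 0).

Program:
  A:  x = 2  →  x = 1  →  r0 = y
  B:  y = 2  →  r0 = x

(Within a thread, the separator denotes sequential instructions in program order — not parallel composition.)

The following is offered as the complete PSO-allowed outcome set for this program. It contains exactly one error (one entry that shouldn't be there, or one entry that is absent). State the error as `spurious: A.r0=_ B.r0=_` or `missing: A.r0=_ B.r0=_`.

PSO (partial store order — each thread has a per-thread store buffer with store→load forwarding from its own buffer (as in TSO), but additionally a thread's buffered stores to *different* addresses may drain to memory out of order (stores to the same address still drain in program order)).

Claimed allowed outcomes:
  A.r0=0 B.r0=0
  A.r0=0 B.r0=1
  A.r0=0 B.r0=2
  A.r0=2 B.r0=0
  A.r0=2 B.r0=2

outcome vector order: (A.r0,B.r0)
[PSO] allowed = {00 01 02 20 21 22}
PSO∖claimed = {21}

missing: A.r0=2 B.r0=1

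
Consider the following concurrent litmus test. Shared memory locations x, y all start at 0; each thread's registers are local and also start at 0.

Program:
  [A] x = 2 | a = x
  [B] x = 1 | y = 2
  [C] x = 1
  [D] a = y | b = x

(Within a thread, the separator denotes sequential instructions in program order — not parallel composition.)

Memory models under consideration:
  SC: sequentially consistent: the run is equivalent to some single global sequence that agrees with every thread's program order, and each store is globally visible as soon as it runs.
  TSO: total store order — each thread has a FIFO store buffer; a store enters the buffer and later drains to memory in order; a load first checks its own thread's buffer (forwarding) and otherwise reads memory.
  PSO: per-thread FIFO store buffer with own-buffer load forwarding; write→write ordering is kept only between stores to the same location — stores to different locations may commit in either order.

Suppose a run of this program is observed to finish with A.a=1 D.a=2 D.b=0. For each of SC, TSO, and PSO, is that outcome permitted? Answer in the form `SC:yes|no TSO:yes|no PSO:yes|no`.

SC:no TSO:no PSO:yes

outcome vector order: (A.a,D.a,D.b)
[SC] allowed = {1/0/0; 1/0/1; 1/0/2; 1/2/1; 1/2/2; 2/0/0; 2/0/1; 2/0/2; 2/2/1; 2/2/2}
[TSO] allowed = {1/0/0; 1/0/1; 1/0/2; 1/2/1; 1/2/2; 2/0/0; 2/0/1; 2/0/2; 2/2/1; 2/2/2}
[PSO] allowed = {1/0/0; 1/0/1; 1/0/2; 1/2/0; 1/2/1; 1/2/2; 2/0/0; 2/0/1; 2/0/2; 2/2/0; 2/2/1; 2/2/2}
target 1/2/0 ∈ {PSO}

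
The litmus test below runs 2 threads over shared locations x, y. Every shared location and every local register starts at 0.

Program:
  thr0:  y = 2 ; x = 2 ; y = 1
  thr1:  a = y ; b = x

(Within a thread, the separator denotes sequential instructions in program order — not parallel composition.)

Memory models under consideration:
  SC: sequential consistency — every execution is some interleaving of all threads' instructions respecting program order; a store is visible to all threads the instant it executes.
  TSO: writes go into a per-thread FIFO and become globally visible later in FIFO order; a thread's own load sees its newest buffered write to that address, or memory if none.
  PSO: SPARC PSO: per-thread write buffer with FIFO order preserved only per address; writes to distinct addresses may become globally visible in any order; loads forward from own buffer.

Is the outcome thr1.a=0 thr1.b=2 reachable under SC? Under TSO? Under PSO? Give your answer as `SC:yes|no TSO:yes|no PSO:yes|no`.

outcome vector order: (thr1.a,thr1.b)
[SC] allowed = {(0,0), (0,2), (1,2), (2,0), (2,2)}
[TSO] allowed = {(0,0), (0,2), (1,2), (2,0), (2,2)}
[PSO] allowed = {(0,0), (0,2), (1,0), (1,2), (2,0), (2,2)}
target (0,2) ∈ {SC,TSO,PSO}

SC:yes TSO:yes PSO:yes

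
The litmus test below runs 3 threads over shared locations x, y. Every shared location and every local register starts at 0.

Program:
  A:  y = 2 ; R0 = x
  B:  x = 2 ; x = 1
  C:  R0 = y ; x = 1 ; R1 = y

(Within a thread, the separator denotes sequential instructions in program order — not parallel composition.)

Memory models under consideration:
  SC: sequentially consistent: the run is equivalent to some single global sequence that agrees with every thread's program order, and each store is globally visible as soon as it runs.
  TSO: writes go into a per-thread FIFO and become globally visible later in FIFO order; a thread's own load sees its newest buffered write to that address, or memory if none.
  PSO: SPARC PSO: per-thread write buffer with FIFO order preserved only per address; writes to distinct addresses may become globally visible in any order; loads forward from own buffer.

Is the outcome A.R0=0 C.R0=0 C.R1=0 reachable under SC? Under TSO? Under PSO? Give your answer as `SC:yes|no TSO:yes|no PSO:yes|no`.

outcome vector order: (A.R0,C.R0,C.R1)
SC (8): (0,0,2), (0,2,2), (1,0,0), (1,0,2), (1,2,2), (2,0,0), (2,0,2), (2,2,2)
TSO (9): (0,0,0), (0,0,2), (0,2,2), (1,0,0), (1,0,2), (1,2,2), (2,0,0), (2,0,2), (2,2,2)
PSO (9): (0,0,0), (0,0,2), (0,2,2), (1,0,0), (1,0,2), (1,2,2), (2,0,0), (2,0,2), (2,2,2)
target (0,0,0) ∈ {TSO,PSO}

SC:no TSO:yes PSO:yes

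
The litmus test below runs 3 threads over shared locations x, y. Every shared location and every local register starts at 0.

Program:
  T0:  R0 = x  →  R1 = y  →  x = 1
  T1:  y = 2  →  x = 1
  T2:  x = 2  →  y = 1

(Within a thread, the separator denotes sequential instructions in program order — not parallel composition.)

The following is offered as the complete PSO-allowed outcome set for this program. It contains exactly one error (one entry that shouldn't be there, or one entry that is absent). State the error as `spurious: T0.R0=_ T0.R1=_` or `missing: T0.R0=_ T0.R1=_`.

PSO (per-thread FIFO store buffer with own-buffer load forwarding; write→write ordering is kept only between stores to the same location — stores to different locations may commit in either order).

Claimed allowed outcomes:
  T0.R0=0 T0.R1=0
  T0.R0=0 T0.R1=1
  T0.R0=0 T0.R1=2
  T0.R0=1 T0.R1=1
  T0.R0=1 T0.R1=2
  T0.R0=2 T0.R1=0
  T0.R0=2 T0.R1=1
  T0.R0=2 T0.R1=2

missing: T0.R0=1 T0.R1=0

outcome vector order: (T0.R0,T0.R1)
PSO: 9 outcomes — {00 01 02 10 11 12 20 21 22}
PSO∖claimed = {10}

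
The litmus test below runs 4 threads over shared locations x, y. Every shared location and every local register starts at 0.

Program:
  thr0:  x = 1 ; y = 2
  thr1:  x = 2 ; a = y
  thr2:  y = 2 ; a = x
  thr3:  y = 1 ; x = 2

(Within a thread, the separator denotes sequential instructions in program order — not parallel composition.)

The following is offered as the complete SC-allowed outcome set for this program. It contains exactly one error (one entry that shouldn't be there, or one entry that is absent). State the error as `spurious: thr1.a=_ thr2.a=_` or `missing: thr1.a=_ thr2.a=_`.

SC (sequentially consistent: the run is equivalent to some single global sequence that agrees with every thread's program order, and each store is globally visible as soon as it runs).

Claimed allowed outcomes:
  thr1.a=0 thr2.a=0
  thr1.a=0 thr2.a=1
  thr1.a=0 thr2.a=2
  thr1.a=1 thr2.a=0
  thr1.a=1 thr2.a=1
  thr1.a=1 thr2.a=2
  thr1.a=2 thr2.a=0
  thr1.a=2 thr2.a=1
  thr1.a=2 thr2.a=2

spurious: thr1.a=0 thr2.a=0

outcome vector order: (thr1.a,thr2.a)
under SC → (0,1), (0,2), (1,0), (1,1), (1,2), (2,0), (2,1), (2,2)
claimed∖SC = {(0,0)}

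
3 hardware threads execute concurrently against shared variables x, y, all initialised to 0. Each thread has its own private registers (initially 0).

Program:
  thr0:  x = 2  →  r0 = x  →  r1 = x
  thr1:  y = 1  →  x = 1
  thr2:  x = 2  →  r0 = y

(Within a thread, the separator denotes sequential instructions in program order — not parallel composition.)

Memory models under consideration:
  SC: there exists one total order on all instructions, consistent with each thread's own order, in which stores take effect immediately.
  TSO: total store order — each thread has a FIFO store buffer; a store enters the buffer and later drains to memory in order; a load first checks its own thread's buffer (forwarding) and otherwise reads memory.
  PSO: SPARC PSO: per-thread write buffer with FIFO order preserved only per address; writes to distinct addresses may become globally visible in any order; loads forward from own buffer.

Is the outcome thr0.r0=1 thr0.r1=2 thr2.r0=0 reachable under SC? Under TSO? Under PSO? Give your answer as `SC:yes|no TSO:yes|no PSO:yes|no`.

SC:no TSO:yes PSO:yes

outcome vector order: (thr0.r0,thr0.r1,thr2.r0)
[SC] allowed = {<1 1 0>, <1 1 1>, <1 2 1>, <2 1 0>, <2 1 1>, <2 2 0>, <2 2 1>}
[TSO] allowed = {<1 1 0>, <1 1 1>, <1 2 0>, <1 2 1>, <2 1 0>, <2 1 1>, <2 2 0>, <2 2 1>}
[PSO] allowed = {<1 1 0>, <1 1 1>, <1 2 0>, <1 2 1>, <2 1 0>, <2 1 1>, <2 2 0>, <2 2 1>}
target <1 2 0> ∈ {TSO,PSO}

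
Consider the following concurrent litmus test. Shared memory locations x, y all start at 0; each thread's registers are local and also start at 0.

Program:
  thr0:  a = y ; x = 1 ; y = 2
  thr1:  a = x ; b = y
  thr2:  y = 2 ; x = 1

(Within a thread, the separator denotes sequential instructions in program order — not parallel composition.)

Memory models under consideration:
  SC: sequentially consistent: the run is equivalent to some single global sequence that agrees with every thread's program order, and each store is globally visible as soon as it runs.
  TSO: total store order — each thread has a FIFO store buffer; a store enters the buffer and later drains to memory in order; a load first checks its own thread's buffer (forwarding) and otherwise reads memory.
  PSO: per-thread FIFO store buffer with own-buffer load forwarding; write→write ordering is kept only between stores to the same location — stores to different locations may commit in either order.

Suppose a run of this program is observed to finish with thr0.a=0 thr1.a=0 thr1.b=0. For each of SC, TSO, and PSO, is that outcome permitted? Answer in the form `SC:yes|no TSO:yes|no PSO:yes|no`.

outcome vector order: (thr0.a,thr1.a,thr1.b)
[SC] allowed = {0/0/0 0/0/2 0/1/0 0/1/2 2/0/0 2/0/2 2/1/2}
[TSO] allowed = {0/0/0 0/0/2 0/1/0 0/1/2 2/0/0 2/0/2 2/1/2}
[PSO] allowed = {0/0/0 0/0/2 0/1/0 0/1/2 2/0/0 2/0/2 2/1/0 2/1/2}
target 0/0/0 ∈ {SC,TSO,PSO}

SC:yes TSO:yes PSO:yes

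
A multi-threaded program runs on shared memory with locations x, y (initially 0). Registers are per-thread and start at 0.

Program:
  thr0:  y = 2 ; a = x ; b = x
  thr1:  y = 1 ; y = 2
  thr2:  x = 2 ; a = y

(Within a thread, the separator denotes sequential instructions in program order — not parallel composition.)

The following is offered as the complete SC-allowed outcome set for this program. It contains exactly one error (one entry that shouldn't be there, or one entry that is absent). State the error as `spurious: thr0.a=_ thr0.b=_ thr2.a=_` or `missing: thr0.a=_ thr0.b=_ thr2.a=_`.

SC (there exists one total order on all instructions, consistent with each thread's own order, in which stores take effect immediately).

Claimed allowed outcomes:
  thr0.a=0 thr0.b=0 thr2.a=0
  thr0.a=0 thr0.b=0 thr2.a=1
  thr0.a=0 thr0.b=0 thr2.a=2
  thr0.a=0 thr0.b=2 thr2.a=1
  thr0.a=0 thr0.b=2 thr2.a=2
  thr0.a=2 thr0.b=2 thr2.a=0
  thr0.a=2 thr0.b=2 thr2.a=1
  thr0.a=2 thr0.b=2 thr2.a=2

outcome vector order: (thr0.a,thr0.b,thr2.a)
SC (7): 001 002 021 022 220 221 222
claimed∖SC = {000}

spurious: thr0.a=0 thr0.b=0 thr2.a=0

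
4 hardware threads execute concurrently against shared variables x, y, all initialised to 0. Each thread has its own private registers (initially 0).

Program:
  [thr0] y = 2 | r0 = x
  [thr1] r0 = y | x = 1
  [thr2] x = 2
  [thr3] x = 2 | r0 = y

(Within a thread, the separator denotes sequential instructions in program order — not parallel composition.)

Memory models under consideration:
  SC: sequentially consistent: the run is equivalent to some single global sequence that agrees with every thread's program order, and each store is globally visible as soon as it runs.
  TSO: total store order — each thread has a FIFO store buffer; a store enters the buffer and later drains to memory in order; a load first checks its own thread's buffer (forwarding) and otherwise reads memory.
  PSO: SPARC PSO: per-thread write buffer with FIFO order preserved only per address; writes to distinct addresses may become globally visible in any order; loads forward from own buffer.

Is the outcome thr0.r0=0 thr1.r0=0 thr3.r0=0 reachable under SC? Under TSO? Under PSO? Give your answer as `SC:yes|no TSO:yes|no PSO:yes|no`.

outcome vector order: (thr0.r0,thr1.r0,thr3.r0)
[SC] allowed = {0/0/2 0/2/2 1/0/0 1/0/2 1/2/0 1/2/2 2/0/0 2/0/2 2/2/0 2/2/2}
[TSO] allowed = {0/0/0 0/0/2 0/2/0 0/2/2 1/0/0 1/0/2 1/2/0 1/2/2 2/0/0 2/0/2 2/2/0 2/2/2}
[PSO] allowed = {0/0/0 0/0/2 0/2/0 0/2/2 1/0/0 1/0/2 1/2/0 1/2/2 2/0/0 2/0/2 2/2/0 2/2/2}
target 0/0/0 ∈ {TSO,PSO}

SC:no TSO:yes PSO:yes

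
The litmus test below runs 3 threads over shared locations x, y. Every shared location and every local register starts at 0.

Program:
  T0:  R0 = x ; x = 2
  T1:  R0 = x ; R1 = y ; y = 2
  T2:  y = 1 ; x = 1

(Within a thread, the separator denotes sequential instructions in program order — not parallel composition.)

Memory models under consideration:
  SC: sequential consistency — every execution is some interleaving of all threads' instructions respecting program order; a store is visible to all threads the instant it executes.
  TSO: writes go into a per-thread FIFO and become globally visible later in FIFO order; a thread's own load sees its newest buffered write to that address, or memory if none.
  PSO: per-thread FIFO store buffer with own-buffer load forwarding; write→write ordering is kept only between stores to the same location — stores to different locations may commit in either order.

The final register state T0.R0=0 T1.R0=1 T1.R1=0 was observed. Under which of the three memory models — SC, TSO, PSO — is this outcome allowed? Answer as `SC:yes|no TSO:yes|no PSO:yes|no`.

outcome vector order: (T0.R0,T1.R0,T1.R1)
SC: 9 outcomes — {000 001 011 020 021 100 101 111 121}
TSO: 9 outcomes — {000 001 011 020 021 100 101 111 121}
PSO: 12 outcomes — {000 001 010 011 020 021 100 101 110 111 120 121}
target 010 ∈ {PSO}

SC:no TSO:no PSO:yes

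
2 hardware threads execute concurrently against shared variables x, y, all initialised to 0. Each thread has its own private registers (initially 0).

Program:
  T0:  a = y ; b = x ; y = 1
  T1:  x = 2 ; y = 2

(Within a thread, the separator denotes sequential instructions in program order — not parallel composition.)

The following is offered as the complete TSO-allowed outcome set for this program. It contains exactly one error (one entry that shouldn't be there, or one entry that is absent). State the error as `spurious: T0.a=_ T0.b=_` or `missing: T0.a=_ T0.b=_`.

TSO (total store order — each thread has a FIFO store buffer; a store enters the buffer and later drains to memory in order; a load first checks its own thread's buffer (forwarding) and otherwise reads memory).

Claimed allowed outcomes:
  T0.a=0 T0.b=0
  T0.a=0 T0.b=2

outcome vector order: (T0.a,T0.b)
TSO (3): 0/0; 0/2; 2/2
TSO∖claimed = {2/2}

missing: T0.a=2 T0.b=2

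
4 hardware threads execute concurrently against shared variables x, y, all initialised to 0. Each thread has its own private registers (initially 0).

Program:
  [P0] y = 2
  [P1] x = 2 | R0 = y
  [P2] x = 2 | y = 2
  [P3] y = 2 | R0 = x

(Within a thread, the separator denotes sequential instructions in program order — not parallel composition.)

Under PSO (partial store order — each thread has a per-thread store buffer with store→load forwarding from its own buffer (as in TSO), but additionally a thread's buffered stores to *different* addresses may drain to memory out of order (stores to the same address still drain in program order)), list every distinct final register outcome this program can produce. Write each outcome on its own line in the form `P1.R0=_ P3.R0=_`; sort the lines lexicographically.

P1.R0=0 P3.R0=0
P1.R0=0 P3.R0=2
P1.R0=2 P3.R0=0
P1.R0=2 P3.R0=2

outcome vector order: (P1.R0,P3.R0)
|PSO outcomes| = 4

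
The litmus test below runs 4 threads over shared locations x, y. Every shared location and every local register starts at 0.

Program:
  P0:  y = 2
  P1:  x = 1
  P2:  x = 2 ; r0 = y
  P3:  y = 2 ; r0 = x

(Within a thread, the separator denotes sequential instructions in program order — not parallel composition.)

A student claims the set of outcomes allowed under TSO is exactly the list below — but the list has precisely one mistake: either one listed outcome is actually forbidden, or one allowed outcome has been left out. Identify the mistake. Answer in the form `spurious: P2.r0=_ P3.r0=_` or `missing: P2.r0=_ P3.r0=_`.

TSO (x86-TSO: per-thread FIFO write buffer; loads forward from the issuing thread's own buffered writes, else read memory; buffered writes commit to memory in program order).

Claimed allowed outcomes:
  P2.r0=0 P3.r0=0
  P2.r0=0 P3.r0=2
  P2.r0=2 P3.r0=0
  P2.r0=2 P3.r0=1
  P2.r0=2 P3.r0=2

missing: P2.r0=0 P3.r0=1

outcome vector order: (P2.r0,P3.r0)
under TSO → (0,0) (0,1) (0,2) (2,0) (2,1) (2,2)
TSO∖claimed = {(0,1)}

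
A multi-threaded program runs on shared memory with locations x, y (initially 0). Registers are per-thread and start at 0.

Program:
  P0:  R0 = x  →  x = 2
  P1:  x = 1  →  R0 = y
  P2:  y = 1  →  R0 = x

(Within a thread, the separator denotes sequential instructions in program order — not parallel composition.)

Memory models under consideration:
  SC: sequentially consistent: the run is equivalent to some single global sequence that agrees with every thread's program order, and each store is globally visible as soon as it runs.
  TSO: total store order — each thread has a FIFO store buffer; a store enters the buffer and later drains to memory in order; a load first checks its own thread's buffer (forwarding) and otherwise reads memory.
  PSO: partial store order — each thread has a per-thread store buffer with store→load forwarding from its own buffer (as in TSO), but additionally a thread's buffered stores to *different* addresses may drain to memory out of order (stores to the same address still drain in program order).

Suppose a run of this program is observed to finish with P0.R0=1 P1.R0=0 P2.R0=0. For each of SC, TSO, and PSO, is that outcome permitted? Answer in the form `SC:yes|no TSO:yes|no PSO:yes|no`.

outcome vector order: (P0.R0,P1.R0,P2.R0)
SC: 10 outcomes — {001; 002; 010; 011; 012; 101; 102; 110; 111; 112}
TSO: 12 outcomes — {000; 001; 002; 010; 011; 012; 100; 101; 102; 110; 111; 112}
PSO: 12 outcomes — {000; 001; 002; 010; 011; 012; 100; 101; 102; 110; 111; 112}
target 100 ∈ {TSO,PSO}

SC:no TSO:yes PSO:yes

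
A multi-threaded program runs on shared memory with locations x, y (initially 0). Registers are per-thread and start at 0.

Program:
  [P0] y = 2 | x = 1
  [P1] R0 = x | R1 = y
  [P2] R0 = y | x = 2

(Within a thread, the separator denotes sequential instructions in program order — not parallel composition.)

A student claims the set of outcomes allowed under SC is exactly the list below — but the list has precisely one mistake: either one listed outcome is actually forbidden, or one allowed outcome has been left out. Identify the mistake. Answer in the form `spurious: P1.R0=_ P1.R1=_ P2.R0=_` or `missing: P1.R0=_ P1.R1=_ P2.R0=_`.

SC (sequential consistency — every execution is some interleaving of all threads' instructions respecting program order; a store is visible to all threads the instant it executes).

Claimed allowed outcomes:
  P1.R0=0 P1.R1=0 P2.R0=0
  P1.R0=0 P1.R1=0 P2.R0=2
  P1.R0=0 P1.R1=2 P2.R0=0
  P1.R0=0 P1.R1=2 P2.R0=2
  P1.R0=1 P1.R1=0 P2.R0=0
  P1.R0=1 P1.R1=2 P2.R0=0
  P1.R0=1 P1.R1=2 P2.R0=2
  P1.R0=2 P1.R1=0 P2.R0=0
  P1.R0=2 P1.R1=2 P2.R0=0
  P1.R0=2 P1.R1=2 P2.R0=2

outcome vector order: (P1.R0,P1.R1,P2.R0)
SC (9): (0,0,0) (0,0,2) (0,2,0) (0,2,2) (1,2,0) (1,2,2) (2,0,0) (2,2,0) (2,2,2)
claimed∖SC = {(1,0,0)}

spurious: P1.R0=1 P1.R1=0 P2.R0=0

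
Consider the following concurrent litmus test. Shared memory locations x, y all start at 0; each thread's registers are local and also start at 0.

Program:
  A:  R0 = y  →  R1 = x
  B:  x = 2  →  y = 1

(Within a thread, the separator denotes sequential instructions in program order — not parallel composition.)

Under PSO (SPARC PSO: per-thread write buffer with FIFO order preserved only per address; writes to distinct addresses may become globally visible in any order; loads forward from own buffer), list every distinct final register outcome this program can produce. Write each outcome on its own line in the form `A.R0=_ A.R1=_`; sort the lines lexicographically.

A.R0=0 A.R1=0
A.R0=0 A.R1=2
A.R0=1 A.R1=0
A.R0=1 A.R1=2

outcome vector order: (A.R0,A.R1)
|PSO outcomes| = 4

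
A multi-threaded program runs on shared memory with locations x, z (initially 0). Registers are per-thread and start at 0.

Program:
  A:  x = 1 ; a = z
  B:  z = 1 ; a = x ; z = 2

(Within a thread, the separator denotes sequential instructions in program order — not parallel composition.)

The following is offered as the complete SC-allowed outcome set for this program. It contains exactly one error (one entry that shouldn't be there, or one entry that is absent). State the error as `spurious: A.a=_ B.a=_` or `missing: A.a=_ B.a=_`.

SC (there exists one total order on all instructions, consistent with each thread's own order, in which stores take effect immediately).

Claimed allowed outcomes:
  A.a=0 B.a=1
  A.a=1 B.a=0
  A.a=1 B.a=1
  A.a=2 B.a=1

outcome vector order: (A.a,B.a)
SC (5): 01, 10, 11, 20, 21
SC∖claimed = {20}

missing: A.a=2 B.a=0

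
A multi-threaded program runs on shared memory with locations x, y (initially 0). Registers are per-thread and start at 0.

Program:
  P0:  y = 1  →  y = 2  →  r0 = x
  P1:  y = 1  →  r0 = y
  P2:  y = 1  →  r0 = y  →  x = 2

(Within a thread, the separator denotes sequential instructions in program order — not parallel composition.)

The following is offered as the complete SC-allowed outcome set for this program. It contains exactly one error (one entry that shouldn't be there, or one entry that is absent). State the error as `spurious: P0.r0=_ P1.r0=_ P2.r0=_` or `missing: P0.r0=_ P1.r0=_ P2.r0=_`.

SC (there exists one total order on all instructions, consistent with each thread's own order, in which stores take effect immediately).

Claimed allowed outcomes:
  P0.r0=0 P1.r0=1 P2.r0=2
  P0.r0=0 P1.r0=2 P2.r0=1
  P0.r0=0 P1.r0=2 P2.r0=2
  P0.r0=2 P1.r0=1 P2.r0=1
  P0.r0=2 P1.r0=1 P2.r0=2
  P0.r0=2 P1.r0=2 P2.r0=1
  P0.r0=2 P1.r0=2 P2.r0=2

missing: P0.r0=0 P1.r0=1 P2.r0=1

outcome vector order: (P0.r0,P1.r0,P2.r0)
SC: 8 outcomes — {(0,1,1) (0,1,2) (0,2,1) (0,2,2) (2,1,1) (2,1,2) (2,2,1) (2,2,2)}
SC∖claimed = {(0,1,1)}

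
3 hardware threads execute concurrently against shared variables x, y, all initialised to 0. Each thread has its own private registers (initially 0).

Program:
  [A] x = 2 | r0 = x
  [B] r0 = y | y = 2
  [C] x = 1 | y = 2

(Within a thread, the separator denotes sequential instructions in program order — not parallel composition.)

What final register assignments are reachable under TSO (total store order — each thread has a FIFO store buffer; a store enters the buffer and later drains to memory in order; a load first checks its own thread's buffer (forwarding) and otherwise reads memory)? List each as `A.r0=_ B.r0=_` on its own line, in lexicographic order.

outcome vector order: (A.r0,B.r0)
|TSO outcomes| = 4

A.r0=1 B.r0=0
A.r0=1 B.r0=2
A.r0=2 B.r0=0
A.r0=2 B.r0=2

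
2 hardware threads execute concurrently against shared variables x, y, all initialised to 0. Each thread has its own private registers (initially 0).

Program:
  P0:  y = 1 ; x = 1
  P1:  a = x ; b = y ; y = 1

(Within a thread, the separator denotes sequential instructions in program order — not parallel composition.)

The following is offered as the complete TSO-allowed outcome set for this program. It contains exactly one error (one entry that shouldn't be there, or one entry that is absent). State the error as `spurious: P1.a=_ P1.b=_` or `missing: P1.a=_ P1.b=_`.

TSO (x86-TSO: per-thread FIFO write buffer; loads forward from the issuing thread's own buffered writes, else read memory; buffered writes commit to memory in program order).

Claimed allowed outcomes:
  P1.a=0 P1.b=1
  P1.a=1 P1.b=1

outcome vector order: (P1.a,P1.b)
[TSO] allowed = {<0 0>; <0 1>; <1 1>}
TSO∖claimed = {<0 0>}

missing: P1.a=0 P1.b=0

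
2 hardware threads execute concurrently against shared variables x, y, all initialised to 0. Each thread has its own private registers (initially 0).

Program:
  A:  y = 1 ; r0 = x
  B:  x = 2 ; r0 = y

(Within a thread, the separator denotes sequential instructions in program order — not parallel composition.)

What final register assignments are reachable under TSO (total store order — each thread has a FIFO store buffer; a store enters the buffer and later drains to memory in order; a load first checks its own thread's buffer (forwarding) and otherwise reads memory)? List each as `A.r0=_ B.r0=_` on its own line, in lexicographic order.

outcome vector order: (A.r0,B.r0)
|TSO outcomes| = 4

A.r0=0 B.r0=0
A.r0=0 B.r0=1
A.r0=2 B.r0=0
A.r0=2 B.r0=1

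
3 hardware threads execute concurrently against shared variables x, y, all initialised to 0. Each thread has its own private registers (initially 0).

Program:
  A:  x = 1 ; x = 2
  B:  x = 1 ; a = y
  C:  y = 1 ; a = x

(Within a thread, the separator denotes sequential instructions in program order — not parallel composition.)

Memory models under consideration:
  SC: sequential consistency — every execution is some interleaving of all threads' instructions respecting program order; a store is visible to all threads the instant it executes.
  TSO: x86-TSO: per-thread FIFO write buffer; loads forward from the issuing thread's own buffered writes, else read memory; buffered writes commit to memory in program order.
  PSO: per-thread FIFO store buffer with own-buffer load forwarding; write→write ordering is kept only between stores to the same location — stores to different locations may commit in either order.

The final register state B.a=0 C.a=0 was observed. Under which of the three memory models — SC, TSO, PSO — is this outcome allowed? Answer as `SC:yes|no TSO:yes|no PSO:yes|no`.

SC:no TSO:yes PSO:yes

outcome vector order: (B.a,C.a)
under SC → 0/1, 0/2, 1/0, 1/1, 1/2
under TSO → 0/0, 0/1, 0/2, 1/0, 1/1, 1/2
under PSO → 0/0, 0/1, 0/2, 1/0, 1/1, 1/2
target 0/0 ∈ {TSO,PSO}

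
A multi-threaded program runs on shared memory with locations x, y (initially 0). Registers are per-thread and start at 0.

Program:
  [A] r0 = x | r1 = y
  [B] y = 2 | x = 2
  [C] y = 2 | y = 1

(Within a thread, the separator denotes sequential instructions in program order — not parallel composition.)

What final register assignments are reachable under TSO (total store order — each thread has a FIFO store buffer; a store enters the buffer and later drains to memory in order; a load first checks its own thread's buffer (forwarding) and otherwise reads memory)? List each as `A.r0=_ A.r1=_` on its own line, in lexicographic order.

A.r0=0 A.r1=0
A.r0=0 A.r1=1
A.r0=0 A.r1=2
A.r0=2 A.r1=1
A.r0=2 A.r1=2

outcome vector order: (A.r0,A.r1)
|TSO outcomes| = 5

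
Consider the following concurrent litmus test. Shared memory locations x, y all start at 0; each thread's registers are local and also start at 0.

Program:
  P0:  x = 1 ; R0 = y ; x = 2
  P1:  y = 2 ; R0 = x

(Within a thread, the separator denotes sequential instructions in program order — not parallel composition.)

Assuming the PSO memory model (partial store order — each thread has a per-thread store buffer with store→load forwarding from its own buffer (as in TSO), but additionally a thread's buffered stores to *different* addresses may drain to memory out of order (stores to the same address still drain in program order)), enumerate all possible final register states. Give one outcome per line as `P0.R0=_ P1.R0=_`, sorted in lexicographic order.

P0.R0=0 P1.R0=0
P0.R0=0 P1.R0=1
P0.R0=0 P1.R0=2
P0.R0=2 P1.R0=0
P0.R0=2 P1.R0=1
P0.R0=2 P1.R0=2

outcome vector order: (P0.R0,P1.R0)
|PSO outcomes| = 6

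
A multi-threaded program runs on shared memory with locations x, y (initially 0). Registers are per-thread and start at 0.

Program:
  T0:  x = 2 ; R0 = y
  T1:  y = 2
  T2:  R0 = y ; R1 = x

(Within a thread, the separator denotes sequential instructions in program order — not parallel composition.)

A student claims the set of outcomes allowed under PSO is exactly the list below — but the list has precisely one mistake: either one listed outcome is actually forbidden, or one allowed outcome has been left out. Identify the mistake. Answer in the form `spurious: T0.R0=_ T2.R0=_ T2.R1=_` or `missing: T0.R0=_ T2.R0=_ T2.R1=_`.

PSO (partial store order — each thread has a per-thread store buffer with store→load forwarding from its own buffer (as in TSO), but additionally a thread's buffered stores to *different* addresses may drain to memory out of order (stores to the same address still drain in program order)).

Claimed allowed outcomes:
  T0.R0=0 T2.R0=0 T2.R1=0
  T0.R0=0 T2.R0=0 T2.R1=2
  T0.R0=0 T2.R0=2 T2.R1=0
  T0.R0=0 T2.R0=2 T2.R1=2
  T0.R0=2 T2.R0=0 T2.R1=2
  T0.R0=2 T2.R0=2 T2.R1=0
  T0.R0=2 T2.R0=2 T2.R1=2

outcome vector order: (T0.R0,T2.R0,T2.R1)
under PSO → (0,0,0) (0,0,2) (0,2,0) (0,2,2) (2,0,0) (2,0,2) (2,2,0) (2,2,2)
PSO∖claimed = {(2,0,0)}

missing: T0.R0=2 T2.R0=0 T2.R1=0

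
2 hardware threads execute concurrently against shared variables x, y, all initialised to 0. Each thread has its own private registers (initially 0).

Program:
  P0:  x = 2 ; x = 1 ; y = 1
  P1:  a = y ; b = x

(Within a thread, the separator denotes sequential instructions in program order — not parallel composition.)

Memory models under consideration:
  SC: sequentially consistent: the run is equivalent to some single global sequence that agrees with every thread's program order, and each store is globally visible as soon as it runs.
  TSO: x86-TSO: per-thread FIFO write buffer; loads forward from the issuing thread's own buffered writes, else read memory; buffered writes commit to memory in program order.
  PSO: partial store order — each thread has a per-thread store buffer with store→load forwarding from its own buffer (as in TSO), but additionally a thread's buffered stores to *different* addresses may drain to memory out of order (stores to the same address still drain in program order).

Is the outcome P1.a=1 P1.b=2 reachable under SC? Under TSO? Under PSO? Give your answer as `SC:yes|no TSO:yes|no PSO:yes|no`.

SC:no TSO:no PSO:yes

outcome vector order: (P1.a,P1.b)
SC: 4 outcomes — {00, 01, 02, 11}
TSO: 4 outcomes — {00, 01, 02, 11}
PSO: 6 outcomes — {00, 01, 02, 10, 11, 12}
target 12 ∈ {PSO}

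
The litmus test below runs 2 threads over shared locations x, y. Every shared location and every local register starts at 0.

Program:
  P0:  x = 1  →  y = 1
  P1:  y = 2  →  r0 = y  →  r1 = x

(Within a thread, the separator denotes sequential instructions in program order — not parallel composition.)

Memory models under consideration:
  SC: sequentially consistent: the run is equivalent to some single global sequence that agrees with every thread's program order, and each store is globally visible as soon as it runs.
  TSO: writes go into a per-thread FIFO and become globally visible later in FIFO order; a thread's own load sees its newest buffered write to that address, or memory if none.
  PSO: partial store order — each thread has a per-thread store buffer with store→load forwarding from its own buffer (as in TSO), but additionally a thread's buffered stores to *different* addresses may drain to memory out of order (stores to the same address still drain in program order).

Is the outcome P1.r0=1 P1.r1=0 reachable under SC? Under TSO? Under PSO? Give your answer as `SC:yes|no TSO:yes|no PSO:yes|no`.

SC:no TSO:no PSO:yes

outcome vector order: (P1.r0,P1.r1)
under SC → 1/1, 2/0, 2/1
under TSO → 1/1, 2/0, 2/1
under PSO → 1/0, 1/1, 2/0, 2/1
target 1/0 ∈ {PSO}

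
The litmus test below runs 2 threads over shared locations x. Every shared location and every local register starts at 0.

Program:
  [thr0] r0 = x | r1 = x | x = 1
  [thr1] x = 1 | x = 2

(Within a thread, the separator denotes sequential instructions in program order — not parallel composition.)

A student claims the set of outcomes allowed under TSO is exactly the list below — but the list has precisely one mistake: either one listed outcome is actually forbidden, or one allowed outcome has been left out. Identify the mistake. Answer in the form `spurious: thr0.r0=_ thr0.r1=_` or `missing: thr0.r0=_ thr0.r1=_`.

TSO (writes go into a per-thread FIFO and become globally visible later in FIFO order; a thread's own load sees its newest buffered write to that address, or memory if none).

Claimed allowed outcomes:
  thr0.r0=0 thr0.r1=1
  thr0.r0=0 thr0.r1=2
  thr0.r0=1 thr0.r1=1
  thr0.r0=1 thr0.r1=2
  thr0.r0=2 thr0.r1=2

outcome vector order: (thr0.r0,thr0.r1)
[TSO] allowed = {<0 0>, <0 1>, <0 2>, <1 1>, <1 2>, <2 2>}
TSO∖claimed = {<0 0>}

missing: thr0.r0=0 thr0.r1=0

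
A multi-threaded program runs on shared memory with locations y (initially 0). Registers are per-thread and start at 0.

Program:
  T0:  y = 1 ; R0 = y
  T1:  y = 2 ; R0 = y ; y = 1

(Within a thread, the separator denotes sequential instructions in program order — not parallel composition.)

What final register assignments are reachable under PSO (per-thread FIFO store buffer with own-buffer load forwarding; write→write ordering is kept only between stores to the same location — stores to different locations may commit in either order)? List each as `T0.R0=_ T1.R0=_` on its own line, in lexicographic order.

outcome vector order: (T0.R0,T1.R0)
|PSO outcomes| = 3

T0.R0=1 T1.R0=1
T0.R0=1 T1.R0=2
T0.R0=2 T1.R0=2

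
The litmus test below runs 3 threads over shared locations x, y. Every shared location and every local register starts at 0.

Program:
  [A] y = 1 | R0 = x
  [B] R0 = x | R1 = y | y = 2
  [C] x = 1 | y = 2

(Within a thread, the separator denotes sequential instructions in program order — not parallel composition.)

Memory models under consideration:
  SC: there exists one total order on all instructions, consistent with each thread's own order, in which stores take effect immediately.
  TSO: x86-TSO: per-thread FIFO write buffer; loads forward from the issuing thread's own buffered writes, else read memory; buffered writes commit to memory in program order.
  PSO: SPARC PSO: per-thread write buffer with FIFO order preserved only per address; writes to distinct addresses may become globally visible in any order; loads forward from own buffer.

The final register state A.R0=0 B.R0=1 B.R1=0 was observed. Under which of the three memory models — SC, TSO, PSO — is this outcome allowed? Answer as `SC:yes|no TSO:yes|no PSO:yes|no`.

SC:no TSO:yes PSO:yes

outcome vector order: (A.R0,B.R0,B.R1)
SC (11): 000 001 002 011 012 100 101 102 110 111 112
TSO (12): 000 001 002 010 011 012 100 101 102 110 111 112
PSO (12): 000 001 002 010 011 012 100 101 102 110 111 112
target 010 ∈ {TSO,PSO}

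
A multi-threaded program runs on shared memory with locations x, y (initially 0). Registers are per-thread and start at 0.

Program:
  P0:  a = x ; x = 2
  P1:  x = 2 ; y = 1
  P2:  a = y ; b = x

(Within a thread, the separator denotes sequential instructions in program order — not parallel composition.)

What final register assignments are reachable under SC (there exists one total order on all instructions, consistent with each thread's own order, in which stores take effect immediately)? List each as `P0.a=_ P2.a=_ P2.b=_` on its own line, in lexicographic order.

outcome vector order: (P0.a,P2.a,P2.b)
|SC outcomes| = 6

P0.a=0 P2.a=0 P2.b=0
P0.a=0 P2.a=0 P2.b=2
P0.a=0 P2.a=1 P2.b=2
P0.a=2 P2.a=0 P2.b=0
P0.a=2 P2.a=0 P2.b=2
P0.a=2 P2.a=1 P2.b=2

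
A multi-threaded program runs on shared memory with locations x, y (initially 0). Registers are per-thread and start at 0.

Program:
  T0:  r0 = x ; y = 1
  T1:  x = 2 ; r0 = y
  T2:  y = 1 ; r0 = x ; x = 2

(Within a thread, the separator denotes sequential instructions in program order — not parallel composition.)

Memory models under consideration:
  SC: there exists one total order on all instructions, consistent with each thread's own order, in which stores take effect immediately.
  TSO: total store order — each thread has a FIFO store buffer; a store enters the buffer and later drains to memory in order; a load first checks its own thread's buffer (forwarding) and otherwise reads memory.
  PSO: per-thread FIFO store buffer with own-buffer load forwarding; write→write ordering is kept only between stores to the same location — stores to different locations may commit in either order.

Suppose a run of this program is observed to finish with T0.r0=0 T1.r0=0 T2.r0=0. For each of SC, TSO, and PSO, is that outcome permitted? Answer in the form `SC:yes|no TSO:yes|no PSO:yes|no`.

outcome vector order: (T0.r0,T1.r0,T2.r0)
SC: 6 outcomes — {0/0/2; 0/1/0; 0/1/2; 2/0/2; 2/1/0; 2/1/2}
TSO: 8 outcomes — {0/0/0; 0/0/2; 0/1/0; 0/1/2; 2/0/0; 2/0/2; 2/1/0; 2/1/2}
PSO: 8 outcomes — {0/0/0; 0/0/2; 0/1/0; 0/1/2; 2/0/0; 2/0/2; 2/1/0; 2/1/2}
target 0/0/0 ∈ {TSO,PSO}

SC:no TSO:yes PSO:yes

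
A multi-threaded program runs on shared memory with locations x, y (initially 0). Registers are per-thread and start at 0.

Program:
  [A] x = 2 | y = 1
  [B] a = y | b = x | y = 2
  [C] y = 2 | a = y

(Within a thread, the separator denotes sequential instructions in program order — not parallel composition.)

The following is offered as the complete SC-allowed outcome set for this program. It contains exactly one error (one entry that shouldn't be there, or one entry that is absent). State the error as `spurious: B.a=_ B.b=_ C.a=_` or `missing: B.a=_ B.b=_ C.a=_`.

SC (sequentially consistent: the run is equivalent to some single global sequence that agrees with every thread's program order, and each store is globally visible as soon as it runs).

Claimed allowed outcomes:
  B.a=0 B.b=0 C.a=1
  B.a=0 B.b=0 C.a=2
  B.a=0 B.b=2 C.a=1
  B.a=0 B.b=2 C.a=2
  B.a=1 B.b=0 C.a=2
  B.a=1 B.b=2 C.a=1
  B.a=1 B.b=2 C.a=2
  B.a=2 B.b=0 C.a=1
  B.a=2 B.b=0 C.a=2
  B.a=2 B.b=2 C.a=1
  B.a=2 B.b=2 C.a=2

outcome vector order: (B.a,B.b,C.a)
SC: 10 outcomes — {(0,0,1), (0,0,2), (0,2,1), (0,2,2), (1,2,1), (1,2,2), (2,0,1), (2,0,2), (2,2,1), (2,2,2)}
claimed∖SC = {(1,0,2)}

spurious: B.a=1 B.b=0 C.a=2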